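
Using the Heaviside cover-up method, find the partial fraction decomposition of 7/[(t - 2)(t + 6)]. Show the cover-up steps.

Cover (t - 2): set t=2, get A = 7/(2 + 6) = 7/8. Cover (t + 6): set t=-6, get B = 7/(-6 - 2) = -7/8.
Result: (7/8)/(t - 2) - (7/8)/(t + 6)


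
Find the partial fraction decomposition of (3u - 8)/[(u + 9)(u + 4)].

At u=-9: P = (3·(-9) - 8)/(-9 + 4) = 7. At u=-4: Q = (3·(-4) - 8)/(-4 + 9) = -4
Result: 7/(u + 9) - 4/(u + 4)


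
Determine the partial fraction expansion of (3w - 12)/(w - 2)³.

(3w - 12) = A(w - 2)² + B(w - 2) + C. At w = 2: C = 3·2 - 12 = -6. Coefficients: A = 0, B = 3
Result: 3/(w - 2)² - 6/(w - 2)³


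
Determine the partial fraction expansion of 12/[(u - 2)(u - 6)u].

Using cover-up method: A = -3/2, B = 1/2, C = 1
Result: (-3/2)/(u - 2) + (1/2)/(u - 6) + 1/u


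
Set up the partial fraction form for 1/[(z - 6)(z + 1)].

Distinct linear factors: α/(z - 6) + β/(z + 1)


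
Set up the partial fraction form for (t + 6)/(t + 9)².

Repeated linear factor: A/(t + 9) + B/(t + 9)²


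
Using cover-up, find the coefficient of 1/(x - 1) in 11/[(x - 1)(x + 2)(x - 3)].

Cover (x - 1), set x=1: 11/[(1 + 2)(1 - 3)] = -11/6


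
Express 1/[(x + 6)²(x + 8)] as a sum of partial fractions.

Cover-up at x=-8: γ = 1/(-8 + 6)² = 1/4. Cover-up at x=-6: β = 1/(-6 + 8) = 1/2. Comparing x² coeff: α = -γ = -1/4
Result: (-1/4)/(x + 6) + (1/2)/(x + 6)² + (1/4)/(x + 8)


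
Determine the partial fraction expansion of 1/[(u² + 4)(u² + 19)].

Coefficient matching gives α = γ = 0, β = 1/(19-4) = 1/15, δ = -β = -1/15
Result: (1/15)/(u² + 4) - (1/15)/(u² + 19)


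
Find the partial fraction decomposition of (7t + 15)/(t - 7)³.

(7t + 15) = α(t - 7)² + β(t - 7) + γ. At t = 7: γ = 7·7 + 15 = 64. Coefficients: α = 0, β = 7
Result: 7/(t - 7)² + 64/(t - 7)³


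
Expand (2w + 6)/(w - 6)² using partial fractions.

(2w + 6) = α(w - 6) + β. At w = 6: β = 2·6 + 6 = 18. Coeff of w: α = 2
Result: 2/(w - 6) + 18/(w - 6)²


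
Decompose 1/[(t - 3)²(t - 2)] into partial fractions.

Cover-up at t=2: R = 1/(2 - 3)² = 1. Cover-up at t=3: Q = 1/(3 - 2) = 1. Comparing t² coeff: P = -R = -1
Result: -1/(t - 3) + 1/(t - 3)² + 1/(t - 2)


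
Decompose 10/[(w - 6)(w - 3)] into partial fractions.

10/(w - 6)(w - 3) = P/(w - 6) + Q/(w - 3). P = 10/(6 - 3) = 10/3, Q = 10/(3 - 6) = -10/3
Result: (10/3)/(w - 6) - (10/3)/(w - 3)


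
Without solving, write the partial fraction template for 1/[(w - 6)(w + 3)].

Distinct linear factors: α/(w - 6) + β/(w + 3)


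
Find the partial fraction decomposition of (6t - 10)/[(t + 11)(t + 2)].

At t=-11: P = (6·(-11) - 10)/(-11 + 2) = 76/9. At t=-2: Q = (6·(-2) - 10)/(-2 + 11) = -22/9
Result: (76/9)/(t + 11) - (22/9)/(t + 2)


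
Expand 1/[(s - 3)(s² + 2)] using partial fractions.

Cover-up at s = 3: P = 1/(3² + 2) = 1/11. Then Q = -P = -1/11, R = -P·(0 + 3) = -3/11
Result: (1/11)/(s - 3) - ((1/11)s + 3/11)/(s² + 2)


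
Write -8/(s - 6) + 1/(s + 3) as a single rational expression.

Common denominator (s - 6)(s + 3). Numerator: -8(s + 3) + 1(s - 6) = (-8s - 24) + (s - 6) = -7s - 30
Result: (-7s - 30)/[(s - 6)(s + 3)]


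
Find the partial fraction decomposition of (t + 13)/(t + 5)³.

(t + 13) = P(t + 5)² + Q(t + 5) + R. At t = -5: R = 1·(-5) + 13 = 8. Coefficients: P = 0, Q = 1
Result: 1/(t + 5)² + 8/(t + 5)³


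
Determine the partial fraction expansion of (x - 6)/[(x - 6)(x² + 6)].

At x=6: A = (1·6 - 6)/(6² + 6) = 0. B = -A = 0, C = 1 - 6·A = 1
Result: (1)/(x² + 6)


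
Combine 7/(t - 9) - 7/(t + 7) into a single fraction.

Common denominator (t - 9)(t + 7). Numerator: 7(t + 7) - 7(t - 9) = (7t + 49) - (7t - 63) = 112
Result: (112)/[(t - 9)(t + 7)]


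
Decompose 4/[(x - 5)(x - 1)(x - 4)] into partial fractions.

Using cover-up method: α = 1, β = 1/3, γ = -4/3
Result: 1/(x - 5) + (1/3)/(x - 1) - (4/3)/(x - 4)


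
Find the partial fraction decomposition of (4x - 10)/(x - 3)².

(4x - 10) = α(x - 3) + β. At x = 3: β = 4·3 - 10 = 2. Coeff of x: α = 4
Result: 4/(x - 3) + 2/(x - 3)²


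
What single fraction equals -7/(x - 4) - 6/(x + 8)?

Common denominator (x - 4)(x + 8). Numerator: -7(x + 8) - 6(x - 4) = (-7x - 56) - (6x - 24) = -13x - 32
Result: (-13x - 32)/[(x - 4)(x + 8)]


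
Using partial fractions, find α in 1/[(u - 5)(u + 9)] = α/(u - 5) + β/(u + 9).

Cover-up at u = 5: α = 1/(5 + 9) = 1/14


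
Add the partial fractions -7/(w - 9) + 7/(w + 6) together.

Common denominator (w - 9)(w + 6). Numerator: -7(w + 6) + 7(w - 9) = (-7w - 42) + (7w - 63) = -105
Result: (-105)/[(w - 9)(w + 6)]


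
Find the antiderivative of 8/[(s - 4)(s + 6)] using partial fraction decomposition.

Decompose: 8/[(s - 4)(s + 6)] = (4/5)/(s - 4) - (4/5)/(s + 6). Integrate each term: (4/5) ln|(s - 4)| - (4/5) ln|(s + 6)| + C


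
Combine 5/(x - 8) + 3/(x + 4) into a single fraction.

Common denominator (x - 8)(x + 4). Numerator: 5(x + 4) + 3(x - 8) = (5x + 20) + (3x - 24) = 8x - 4
Result: (8x - 4)/[(x - 8)(x + 4)]


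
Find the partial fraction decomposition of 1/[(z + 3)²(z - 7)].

Cover-up at z=7: γ = 1/(7 + 3)² = 1/100. Cover-up at z=-3: β = 1/(-3 - 7) = -1/10. Comparing z² coeff: α = -γ = -1/100
Result: (-1/100)/(z + 3) - (1/10)/(z + 3)² + (1/100)/(z - 7)


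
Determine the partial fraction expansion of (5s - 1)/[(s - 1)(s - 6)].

At s=1: A = (5·1 - 1)/(1 - 6) = -4/5. At s=6: B = (5·6 - 1)/(6 - 1) = 29/5
Result: (-4/5)/(s - 1) + (29/5)/(s - 6)


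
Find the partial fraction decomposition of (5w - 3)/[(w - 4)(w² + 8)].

At w=4: A = (5·4 - 3)/(4² + 8) = 17/24. B = -A = -17/24, C = 5 - 4·A = 13/6
Result: (17/24)/(w - 4) - ((17/24)w - 13/6)/(w² + 8)


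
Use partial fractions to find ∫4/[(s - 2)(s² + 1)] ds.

Cover-up at s=2: P = 4/(2²+1) = 4/5. Coeff matching: Q = -4/5, R = -8/5. Decomposition: (4/5)/(s - 2) - ((4/5)s + 8/5)/(s² + 1). Integrate: linear → ln, quadratic → (1/2)ln + arctan: (4/5) ln|(s - 2)| - (2/5) ln(s² + 1) - (8/5) arctan(s) + C


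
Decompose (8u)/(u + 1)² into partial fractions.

(8u) = A(u + 1) + B. At u = -1: B = 8·(-1) + 0 = -8. Coeff of u: A = 8
Result: 8/(u + 1) - 8/(u + 1)²


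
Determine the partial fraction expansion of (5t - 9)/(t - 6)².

(5t - 9) = A(t - 6) + B. At t = 6: B = 5·6 - 9 = 21. Coeff of t: A = 5
Result: 5/(t - 6) + 21/(t - 6)²


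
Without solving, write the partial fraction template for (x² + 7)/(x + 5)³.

Repeated linear factor (power 3): α/(x + 5) + β/(x + 5)² + γ/(x + 5)³


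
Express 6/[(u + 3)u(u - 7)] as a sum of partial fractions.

Using cover-up method: α = 1/5, β = -2/7, γ = 3/35
Result: (1/5)/(u + 3) - (2/7)/u + (3/35)/(u - 7)


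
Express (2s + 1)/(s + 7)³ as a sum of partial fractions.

(2s + 1) = α(s + 7)² + β(s + 7) + γ. At s = -7: γ = 2·(-7) + 1 = -13. Coefficients: α = 0, β = 2
Result: 2/(s + 7)² - 13/(s + 7)³


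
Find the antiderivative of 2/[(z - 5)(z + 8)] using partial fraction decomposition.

Decompose: 2/[(z - 5)(z + 8)] = (2/13)/(z - 5) - (2/13)/(z + 8). Integrate each term: (2/13) ln|(z - 5)| - (2/13) ln|(z + 8)| + C


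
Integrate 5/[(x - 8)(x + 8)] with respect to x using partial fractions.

Decompose: 5/[(x - 8)(x + 8)] = (5/16)/(x - 8) - (5/16)/(x + 8). Integrate each term: (5/16) ln|(x - 8)| - (5/16) ln|(x + 8)| + C


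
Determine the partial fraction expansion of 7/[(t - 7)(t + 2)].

7/(t - 7)(t + 2) = α/(t - 7) + β/(t + 2). α = 7/(7 + 2) = 7/9, β = 7/(-2 - 7) = -7/9
Result: (7/9)/(t - 7) - (7/9)/(t + 2)


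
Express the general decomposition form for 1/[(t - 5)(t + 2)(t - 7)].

Three distinct linear factors: A/(t - 5) + B/(t + 2) + C/(t - 7)


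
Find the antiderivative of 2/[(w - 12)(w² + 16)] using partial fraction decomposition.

Cover-up at w=12: α = 2/(12²+16) = 1/80. Coeff matching: β = -1/80, γ = -3/20. Decomposition: (1/80)/(w - 12) - ((1/80)w + 3/20)/(w² + 16). Integrate: linear → ln, quadratic → (1/2)ln + arctan: (1/80) ln|(w - 12)| - (1/160) ln(w² + 16) - (3/80) arctan(w/4) + C


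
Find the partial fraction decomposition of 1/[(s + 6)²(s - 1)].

Cover-up at s=1: R = 1/(1 + 6)² = 1/49. Cover-up at s=-6: Q = 1/(-6 - 1) = -1/7. Comparing s² coeff: P = -R = -1/49
Result: (-1/49)/(s + 6) - (1/7)/(s + 6)² + (1/49)/(s - 1)


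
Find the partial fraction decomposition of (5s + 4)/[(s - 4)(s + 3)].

At s=4: A = (5·4 + 4)/(4 + 3) = 24/7. At s=-3: B = (5·(-3) + 4)/(-3 - 4) = 11/7
Result: (24/7)/(s - 4) + (11/7)/(s + 3)


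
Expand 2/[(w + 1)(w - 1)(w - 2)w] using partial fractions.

Using Heaviside cover-up: (-1/3)/(w + 1) - 1/(w - 1) + (1/3)/(w - 2) + 1/w


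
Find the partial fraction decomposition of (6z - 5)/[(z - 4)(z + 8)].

At z=4: α = (6·4 - 5)/(4 + 8) = 19/12. At z=-8: β = (6·(-8) - 5)/(-8 - 4) = 53/12
Result: (19/12)/(z - 4) + (53/12)/(z + 8)


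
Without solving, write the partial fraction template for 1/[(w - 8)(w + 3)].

Distinct linear factors: A/(w - 8) + B/(w + 3)


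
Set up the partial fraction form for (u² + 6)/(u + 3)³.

Repeated linear factor (power 3): α/(u + 3) + β/(u + 3)² + γ/(u + 3)³


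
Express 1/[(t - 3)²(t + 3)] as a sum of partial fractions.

Cover-up at t=-3: C = 1/(-3 - 3)² = 1/36. Cover-up at t=3: B = 1/(3 + 3) = 1/6. Comparing t² coeff: A = -C = -1/36
Result: (-1/36)/(t - 3) + (1/6)/(t - 3)² + (1/36)/(t + 3)


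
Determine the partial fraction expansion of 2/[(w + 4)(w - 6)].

2/(w + 4)(w - 6) = α/(w + 4) + β/(w - 6). α = 2/(-4 - 6) = -1/5, β = 2/(6 + 4) = 1/5
Result: (-1/5)/(w + 4) + (1/5)/(w - 6)


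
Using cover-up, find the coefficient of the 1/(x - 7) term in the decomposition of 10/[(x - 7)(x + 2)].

Cover (x - 7), set x=7: 10/((x + 2) at x=7) = 10/(9) = 10/9


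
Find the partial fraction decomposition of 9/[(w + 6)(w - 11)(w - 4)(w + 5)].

Using Heaviside cover-up: (-9/170)/(w + 6) + (9/1904)/(w - 11) - (1/70)/(w - 4) + (1/16)/(w + 5)


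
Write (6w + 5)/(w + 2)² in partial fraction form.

(6w + 5) = A(w + 2) + B. At w = -2: B = 6·(-2) + 5 = -7. Coeff of w: A = 6
Result: 6/(w + 2) - 7/(w + 2)²


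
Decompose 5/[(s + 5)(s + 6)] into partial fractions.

5/(s + 5)(s + 6) = α/(s + 5) + β/(s + 6). α = 5/(-5 + 6) = 5, β = 5/(-6 + 5) = -5
Result: 5/(s + 5) - 5/(s + 6)


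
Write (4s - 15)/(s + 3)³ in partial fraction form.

(4s - 15) = P(s + 3)² + Q(s + 3) + R. At s = -3: R = 4·(-3) - 15 = -27. Coefficients: P = 0, Q = 4
Result: 4/(s + 3)² - 27/(s + 3)³


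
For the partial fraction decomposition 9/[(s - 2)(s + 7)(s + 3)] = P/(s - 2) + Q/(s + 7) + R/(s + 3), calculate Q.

Cover-up at s = -7: Q = 9/[(-7 - 2)(-7 + 3)] = 9/[(-9)(-4)] = 9/36 = 1/4


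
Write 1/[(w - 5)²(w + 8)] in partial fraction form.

Cover-up at w=-8: R = 1/(-8 - 5)² = 1/169. Cover-up at w=5: Q = 1/(5 + 8) = 1/13. Comparing w² coeff: P = -R = -1/169
Result: (-1/169)/(w - 5) + (1/13)/(w - 5)² + (1/169)/(w + 8)


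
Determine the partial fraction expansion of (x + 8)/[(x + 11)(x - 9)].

At x=-11: P = (1·(-11) + 8)/(-11 - 9) = 3/20. At x=9: Q = (1·9 + 8)/(9 + 11) = 17/20
Result: (3/20)/(x + 11) + (17/20)/(x - 9)


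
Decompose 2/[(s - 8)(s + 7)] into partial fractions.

2/(s - 8)(s + 7) = A/(s - 8) + B/(s + 7). A = 2/(8 + 7) = 2/15, B = 2/(-7 - 8) = -2/15
Result: (2/15)/(s - 8) - (2/15)/(s + 7)


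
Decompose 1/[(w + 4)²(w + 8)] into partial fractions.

Cover-up at w=-8: R = 1/(-8 + 4)² = 1/16. Cover-up at w=-4: Q = 1/(-4 + 8) = 1/4. Comparing w² coeff: P = -R = -1/16
Result: (-1/16)/(w + 4) + (1/4)/(w + 4)² + (1/16)/(w + 8)


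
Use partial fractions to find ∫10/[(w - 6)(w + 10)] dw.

Decompose: 10/[(w - 6)(w + 10)] = (5/8)/(w - 6) - (5/8)/(w + 10). Integrate each term: (5/8) ln|(w - 6)| - (5/8) ln|(w + 10)| + C


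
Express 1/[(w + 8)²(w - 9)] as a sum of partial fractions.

Cover-up at w=9: R = 1/(9 + 8)² = 1/289. Cover-up at w=-8: Q = 1/(-8 - 9) = -1/17. Comparing w² coeff: P = -R = -1/289
Result: (-1/289)/(w + 8) - (1/17)/(w + 8)² + (1/289)/(w - 9)


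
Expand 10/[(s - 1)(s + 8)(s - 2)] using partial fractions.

Using cover-up method: P = -10/9, Q = 1/9, R = 1
Result: (-10/9)/(s - 1) + (1/9)/(s + 8) + 1/(s - 2)


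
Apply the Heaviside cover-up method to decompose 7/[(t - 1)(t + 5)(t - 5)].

Cover (t - 1), t=1: α = 7/[(1 + 5)(1 - 5)] = -7/24. Cover (t + 5), t=-5: β = 7/[(-5 - 1)(-5 - 5)] = 7/60. Cover (t - 5), t=5: γ = 7/[(5 - 1)(5 + 5)] = 7/40.
Result: (-7/24)/(t - 1) + (7/60)/(t + 5) + (7/40)/(t - 5)


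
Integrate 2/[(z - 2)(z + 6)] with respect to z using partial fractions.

Decompose: 2/[(z - 2)(z + 6)] = (1/4)/(z - 2) - (1/4)/(z + 6). Integrate each term: (1/4) ln|(z - 2)| - (1/4) ln|(z + 6)| + C


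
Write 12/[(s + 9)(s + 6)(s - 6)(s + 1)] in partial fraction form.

Using Heaviside cover-up: (-1/30)/(s + 9) + (1/15)/(s + 6) + (1/105)/(s - 6) - (3/70)/(s + 1)


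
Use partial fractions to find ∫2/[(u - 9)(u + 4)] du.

Decompose: 2/[(u - 9)(u + 4)] = (2/13)/(u - 9) - (2/13)/(u + 4). Integrate each term: (2/13) ln|(u - 9)| - (2/13) ln|(u + 4)| + C


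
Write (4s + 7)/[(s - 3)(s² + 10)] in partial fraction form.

At s=3: A = (4·3 + 7)/(3² + 10) = 1. B = -A = -1, C = 4 - 3·A = 1
Result: 1/(s - 3) - (s - 1)/(s² + 10)


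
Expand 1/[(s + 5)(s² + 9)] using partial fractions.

Cover-up at s = -5: A = 1/((-5)² + 9) = 1/34. Then B = -A = -1/34, C = -A·(0 - 5) = 5/34
Result: (1/34)/(s + 5) - ((1/34)s - 5/34)/(s² + 9)


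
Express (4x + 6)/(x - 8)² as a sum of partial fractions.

(4x + 6) = P(x - 8) + Q. At x = 8: Q = 4·8 + 6 = 38. Coeff of x: P = 4
Result: 4/(x - 8) + 38/(x - 8)²


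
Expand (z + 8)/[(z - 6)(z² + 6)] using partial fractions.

At z=6: α = (1·6 + 8)/(6² + 6) = 1/3. β = -α = -1/3, γ = 1 - 6·α = -1
Result: (1/3)/(z - 6) - ((1/3)z + 1)/(z² + 6)


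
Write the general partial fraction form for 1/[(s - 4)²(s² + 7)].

Repeated linear + quadratic: P/(s - 4) + Q/(s - 4)² + (Rs + S)/(s² + 7)


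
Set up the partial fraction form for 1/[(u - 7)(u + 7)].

Distinct linear factors: A/(u - 7) + B/(u + 7)


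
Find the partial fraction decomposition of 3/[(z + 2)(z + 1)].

3/(z + 2)(z + 1) = α/(z + 2) + β/(z + 1). α = 3/(-2 + 1) = -3, β = 3/(-1 + 2) = 3
Result: -3/(z + 2) + 3/(z + 1)


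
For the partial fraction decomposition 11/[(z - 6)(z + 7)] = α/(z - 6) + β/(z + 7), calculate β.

Cover-up at z = -7: β = 11/(-7 - 6) = -11/13


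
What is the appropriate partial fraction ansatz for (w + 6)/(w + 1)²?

Repeated linear factor: α/(w + 1) + β/(w + 1)²


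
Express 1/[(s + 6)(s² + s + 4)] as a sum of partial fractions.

Cover-up at s = -6: P = 1/((-6)² + 1·(-6) + 4) = 1/34. Then Q = -P = -1/34, R = -P·(1 - 6) = 5/34
Result: (1/34)/(s + 6) - ((1/34)s - 5/34)/(s² + s + 4)


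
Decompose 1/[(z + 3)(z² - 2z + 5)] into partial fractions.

Cover-up at z = -3: α = 1/((-3)² - 2·(-3) + 5) = 1/20. Then β = -α = -1/20, γ = -α·(-2 - 3) = 1/4
Result: (1/20)/(z + 3) - ((1/20)z - 1/4)/(z² - 2z + 5)


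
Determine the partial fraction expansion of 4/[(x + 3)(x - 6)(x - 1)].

Using cover-up method: α = 1/9, β = 4/45, γ = -1/5
Result: (1/9)/(x + 3) + (4/45)/(x - 6) - (1/5)/(x - 1)


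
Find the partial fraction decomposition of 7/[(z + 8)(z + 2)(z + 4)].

Using cover-up method: α = 7/24, β = 7/12, γ = -7/8
Result: (7/24)/(z + 8) + (7/12)/(z + 2) - (7/8)/(z + 4)


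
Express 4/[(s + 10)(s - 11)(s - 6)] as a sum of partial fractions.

Using cover-up method: P = 1/84, Q = 4/105, R = -1/20
Result: (1/84)/(s + 10) + (4/105)/(s - 11) - (1/20)/(s - 6)


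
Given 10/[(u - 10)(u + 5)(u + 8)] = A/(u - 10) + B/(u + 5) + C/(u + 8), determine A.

Cover-up at u = 10: A = 10/[(10 + 5)(10 + 8)] = 10/[(15)(18)] = 10/270 = 1/27


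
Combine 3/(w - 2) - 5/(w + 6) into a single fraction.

Common denominator (w - 2)(w + 6). Numerator: 3(w + 6) - 5(w - 2) = (3w + 18) - (5w - 10) = -2w + 28
Result: (-2w + 28)/[(w - 2)(w + 6)]


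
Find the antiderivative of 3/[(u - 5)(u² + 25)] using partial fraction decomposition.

Cover-up at u=5: P = 3/(5²+25) = 3/50. Coeff matching: Q = -3/50, R = -3/10. Decomposition: (3/50)/(u - 5) - ((3/50)u + 3/10)/(u² + 25). Integrate: linear → ln, quadratic → (1/2)ln + arctan: (3/50) ln|(u - 5)| - (3/100) ln(u² + 25) - (3/50) arctan(u/5) + C


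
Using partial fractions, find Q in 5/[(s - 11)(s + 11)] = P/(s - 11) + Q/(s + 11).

Cover-up at s = -11: Q = 5/(-11 - 11) = -5/22


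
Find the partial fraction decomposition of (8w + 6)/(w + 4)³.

(8w + 6) = α(w + 4)² + β(w + 4) + γ. At w = -4: γ = 8·(-4) + 6 = -26. Coefficients: α = 0, β = 8
Result: 8/(w + 4)² - 26/(w + 4)³


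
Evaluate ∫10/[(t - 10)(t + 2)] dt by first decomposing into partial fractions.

Decompose: 10/[(t - 10)(t + 2)] = (5/6)/(t - 10) - (5/6)/(t + 2). Integrate each term: (5/6) ln|(t - 10)| - (5/6) ln|(t + 2)| + C


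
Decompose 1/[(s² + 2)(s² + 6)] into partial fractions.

Coefficient matching gives P = R = 0, Q = 1/(6-2) = 1/4, S = -Q = -1/4
Result: (1/4)/(s² + 2) - (1/4)/(s² + 6)


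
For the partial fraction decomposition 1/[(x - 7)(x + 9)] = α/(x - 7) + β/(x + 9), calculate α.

Cover-up at x = 7: α = 1/(7 + 9) = 1/16


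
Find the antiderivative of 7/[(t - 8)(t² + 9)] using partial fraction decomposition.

Cover-up at t=8: A = 7/(8²+9) = 7/73. Coeff matching: B = -7/73, C = -56/73. Decomposition: (7/73)/(t - 8) - ((7/73)t + 56/73)/(t² + 9). Integrate: linear → ln, quadratic → (1/2)ln + arctan: (7/73) ln|(t - 8)| - (7/146) ln(t² + 9) - (56/219) arctan(t/3) + C


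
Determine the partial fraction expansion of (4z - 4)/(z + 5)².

(4z - 4) = P(z + 5) + Q. At z = -5: Q = 4·(-5) - 4 = -24. Coeff of z: P = 4
Result: 4/(z + 5) - 24/(z + 5)²


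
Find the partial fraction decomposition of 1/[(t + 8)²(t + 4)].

Cover-up at t=-4: C = 1/(-4 + 8)² = 1/16. Cover-up at t=-8: B = 1/(-8 + 4) = -1/4. Comparing t² coeff: A = -C = -1/16
Result: (-1/16)/(t + 8) - (1/4)/(t + 8)² + (1/16)/(t + 4)


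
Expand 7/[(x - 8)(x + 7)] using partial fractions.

7/(x - 8)(x + 7) = P/(x - 8) + Q/(x + 7). P = 7/(8 + 7) = 7/15, Q = 7/(-7 - 8) = -7/15
Result: (7/15)/(x - 8) - (7/15)/(x + 7)


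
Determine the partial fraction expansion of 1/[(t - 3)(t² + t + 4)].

Cover-up at t = 3: P = 1/(3² + 1·3 + 4) = 1/16. Then Q = -P = -1/16, R = -P·(1 + 3) = -1/4
Result: (1/16)/(t - 3) - ((1/16)t + 1/4)/(t² + t + 4)


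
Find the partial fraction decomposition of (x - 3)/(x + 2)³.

(x - 3) = α(x + 2)² + β(x + 2) + γ. At x = -2: γ = 1·(-2) - 3 = -5. Coefficients: α = 0, β = 1
Result: 1/(x + 2)² - 5/(x + 2)³


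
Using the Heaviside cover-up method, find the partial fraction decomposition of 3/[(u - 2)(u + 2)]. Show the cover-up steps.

Cover (u - 2): set u=2, get A = 3/(2 + 2) = 3/4. Cover (u + 2): set u=-2, get B = 3/(-2 - 2) = -3/4.
Result: (3/4)/(u - 2) - (3/4)/(u + 2)


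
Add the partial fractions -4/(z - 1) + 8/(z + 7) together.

Common denominator (z - 1)(z + 7). Numerator: -4(z + 7) + 8(z - 1) = (-4z - 28) + (8z - 8) = 4z - 36
Result: (4z - 36)/[(z - 1)(z + 7)]


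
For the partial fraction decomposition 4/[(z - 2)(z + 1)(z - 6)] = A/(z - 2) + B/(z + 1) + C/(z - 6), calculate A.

Cover-up at z = 2: A = 4/[(2 + 1)(2 - 6)] = 4/[(3)(-4)] = -4/12 = -1/3


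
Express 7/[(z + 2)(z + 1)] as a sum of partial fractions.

7/(z + 2)(z + 1) = α/(z + 2) + β/(z + 1). α = 7/(-2 + 1) = -7, β = 7/(-1 + 2) = 7
Result: -7/(z + 2) + 7/(z + 1)


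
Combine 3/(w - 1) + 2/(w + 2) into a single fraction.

Common denominator (w - 1)(w + 2). Numerator: 3(w + 2) + 2(w - 1) = (3w + 6) + (2w - 2) = 5w + 4
Result: (5w + 4)/[(w - 1)(w + 2)]


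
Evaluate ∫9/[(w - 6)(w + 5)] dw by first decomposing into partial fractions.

Decompose: 9/[(w - 6)(w + 5)] = (9/11)/(w - 6) - (9/11)/(w + 5). Integrate each term: (9/11) ln|(w - 6)| - (9/11) ln|(w + 5)| + C


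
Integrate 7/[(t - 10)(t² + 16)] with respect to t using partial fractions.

Cover-up at t=10: P = 7/(10²+16) = 7/116. Coeff matching: Q = -7/116, R = -35/58. Decomposition: (7/116)/(t - 10) - ((7/116)t + 35/58)/(t² + 16). Integrate: linear → ln, quadratic → (1/2)ln + arctan: (7/116) ln|(t - 10)| - (7/232) ln(t² + 16) - (35/232) arctan(t/4) + C


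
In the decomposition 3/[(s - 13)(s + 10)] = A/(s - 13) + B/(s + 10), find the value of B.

Cover-up at s = -10: B = 3/(-10 - 13) = -3/23


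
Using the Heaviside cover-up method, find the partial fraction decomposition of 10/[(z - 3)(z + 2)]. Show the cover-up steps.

Cover (z - 3): set z=3, get α = 10/(3 + 2) = 2. Cover (z + 2): set z=-2, get β = 10/(-2 - 3) = -2.
Result: 2/(z - 3) - 2/(z + 2)


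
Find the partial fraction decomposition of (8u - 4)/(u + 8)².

(8u - 4) = P(u + 8) + Q. At u = -8: Q = 8·(-8) - 4 = -68. Coeff of u: P = 8
Result: 8/(u + 8) - 68/(u + 8)²


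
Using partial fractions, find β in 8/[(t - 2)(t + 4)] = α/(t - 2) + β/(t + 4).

Cover-up at t = -4: β = 8/(-4 - 2) = -8/6 = -4/3


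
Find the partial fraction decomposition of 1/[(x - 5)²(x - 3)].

Cover-up at x=3: R = 1/(3 - 5)² = 1/4. Cover-up at x=5: Q = 1/(5 - 3) = 1/2. Comparing x² coeff: P = -R = -1/4
Result: (-1/4)/(x - 5) + (1/2)/(x - 5)² + (1/4)/(x - 3)


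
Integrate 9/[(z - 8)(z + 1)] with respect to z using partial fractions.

Decompose: 9/[(z - 8)(z + 1)] = 1/(z - 8) - 1/(z + 1). Integrate each term: ln|(z - 8)| - ln|(z + 1)| + C


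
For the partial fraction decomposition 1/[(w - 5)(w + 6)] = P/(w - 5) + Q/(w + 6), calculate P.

Cover-up at w = 5: P = 1/(5 + 6) = 1/11


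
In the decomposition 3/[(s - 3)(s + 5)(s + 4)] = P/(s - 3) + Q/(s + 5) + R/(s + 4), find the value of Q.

Cover-up at s = -5: Q = 3/[(-5 - 3)(-5 + 4)] = 3/[(-8)(-1)] = 3/8


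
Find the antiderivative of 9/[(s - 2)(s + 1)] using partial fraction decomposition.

Decompose: 9/[(s - 2)(s + 1)] = 3/(s - 2) - 3/(s + 1). Integrate each term: 3 ln|(s - 2)| - 3 ln|(s + 1)| + C


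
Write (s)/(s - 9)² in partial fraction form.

(s) = A(s - 9) + B. At s = 9: B = 1·9 + 0 = 9. Coeff of s: A = 1
Result: 1/(s - 9) + 9/(s - 9)²


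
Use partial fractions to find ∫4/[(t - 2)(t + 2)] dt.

Decompose: 4/[(t - 2)(t + 2)] = 1/(t - 2) - 1/(t + 2). Integrate each term: ln|(t - 2)| - ln|(t + 2)| + C


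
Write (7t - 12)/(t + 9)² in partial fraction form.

(7t - 12) = A(t + 9) + B. At t = -9: B = 7·(-9) - 12 = -75. Coeff of t: A = 7
Result: 7/(t + 9) - 75/(t + 9)²


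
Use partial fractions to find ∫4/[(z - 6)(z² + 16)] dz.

Cover-up at z=6: A = 4/(6²+16) = 1/13. Coeff matching: B = -1/13, C = -6/13. Decomposition: (1/13)/(z - 6) - ((1/13)z + 6/13)/(z² + 16). Integrate: linear → ln, quadratic → (1/2)ln + arctan: (1/13) ln|(z - 6)| - (1/26) ln(z² + 16) - (3/26) arctan(z/4) + C


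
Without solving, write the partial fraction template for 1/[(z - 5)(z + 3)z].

Three distinct linear factors: P/(z - 5) + Q/(z + 3) + R/z


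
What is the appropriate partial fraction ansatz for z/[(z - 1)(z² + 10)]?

Linear + irreducible quadratic: A/(z - 1) + (Bz + C)/(z² + 10)


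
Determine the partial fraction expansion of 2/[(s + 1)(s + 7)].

2/(s + 1)(s + 7) = A/(s + 1) + B/(s + 7). A = 2/(-1 + 7) = 1/3, B = 2/(-7 + 1) = -1/3
Result: (1/3)/(s + 1) - (1/3)/(s + 7)


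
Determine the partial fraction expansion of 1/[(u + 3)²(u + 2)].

Cover-up at u=-2: R = 1/(-2 + 3)² = 1. Cover-up at u=-3: Q = 1/(-3 + 2) = -1. Comparing u² coeff: P = -R = -1
Result: -1/(u + 3) - 1/(u + 3)² + 1/(u + 2)


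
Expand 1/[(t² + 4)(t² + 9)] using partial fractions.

Coefficient matching gives P = R = 0, Q = 1/(9-4) = 1/5, S = -Q = -1/5
Result: (1/5)/(t² + 4) - (1/5)/(t² + 9)


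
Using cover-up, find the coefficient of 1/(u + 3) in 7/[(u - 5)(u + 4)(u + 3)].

Cover (u + 3), set u=-3: 7/[(-3 - 5)(-3 + 4)] = -7/8


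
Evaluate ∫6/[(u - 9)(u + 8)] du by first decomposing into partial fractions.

Decompose: 6/[(u - 9)(u + 8)] = (6/17)/(u - 9) - (6/17)/(u + 8). Integrate each term: (6/17) ln|(u - 9)| - (6/17) ln|(u + 8)| + C


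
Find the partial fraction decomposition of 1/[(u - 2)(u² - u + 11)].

Cover-up at u = 2: A = 1/(2² - 1·2 + 11) = 1/13. Then B = -A = -1/13, C = -A·(-1 + 2) = -1/13
Result: (1/13)/(u - 2) - ((1/13)u + 1/13)/(u² - u + 11)


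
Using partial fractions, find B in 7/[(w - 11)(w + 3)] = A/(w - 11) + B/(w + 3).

Cover-up at w = -3: B = 7/(-3 - 11) = -7/14 = -1/2


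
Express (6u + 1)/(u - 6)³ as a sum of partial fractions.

(6u + 1) = P(u - 6)² + Q(u - 6) + R. At u = 6: R = 6·6 + 1 = 37. Coefficients: P = 0, Q = 6
Result: 6/(u - 6)² + 37/(u - 6)³


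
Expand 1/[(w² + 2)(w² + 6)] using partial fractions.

Coefficient matching gives A = C = 0, B = 1/(6-2) = 1/4, D = -B = -1/4
Result: (1/4)/(w² + 2) - (1/4)/(w² + 6)


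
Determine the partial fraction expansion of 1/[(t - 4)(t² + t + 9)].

Cover-up at t = 4: α = 1/(4² + 1·4 + 9) = 1/29. Then β = -α = -1/29, γ = -α·(1 + 4) = -5/29
Result: (1/29)/(t - 4) - ((1/29)t + 5/29)/(t² + t + 9)


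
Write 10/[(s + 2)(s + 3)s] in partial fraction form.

Using cover-up method: P = -5, Q = 10/3, R = 5/3
Result: -5/(s + 2) + (10/3)/(s + 3) + (5/3)/s


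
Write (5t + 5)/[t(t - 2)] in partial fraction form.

At t=0: A = (5·0 + 5)/(0 - 2) = -5/2. At t=2: B = (5·2 + 5)/(2 - 0) = 15/2
Result: (-5/2)/t + (15/2)/(t - 2)


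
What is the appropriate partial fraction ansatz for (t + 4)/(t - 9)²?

Repeated linear factor: A/(t - 9) + B/(t - 9)²


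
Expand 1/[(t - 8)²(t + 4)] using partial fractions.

Cover-up at t=-4: C = 1/(-4 - 8)² = 1/144. Cover-up at t=8: B = 1/(8 + 4) = 1/12. Comparing t² coeff: A = -C = -1/144
Result: (-1/144)/(t - 8) + (1/12)/(t - 8)² + (1/144)/(t + 4)


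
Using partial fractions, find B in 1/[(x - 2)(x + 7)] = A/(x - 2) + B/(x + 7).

Cover-up at x = -7: B = 1/(-7 - 2) = -1/9


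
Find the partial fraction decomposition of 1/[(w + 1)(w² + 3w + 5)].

Cover-up at w = -1: α = 1/((-1)² + 3·(-1) + 5) = 1/3. Then β = -α = -1/3, γ = -α·(3 - 1) = -2/3
Result: (1/3)/(w + 1) - ((1/3)w + 2/3)/(w² + 3w + 5)


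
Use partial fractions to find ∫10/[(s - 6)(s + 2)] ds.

Decompose: 10/[(s - 6)(s + 2)] = (5/4)/(s - 6) - (5/4)/(s + 2). Integrate each term: (5/4) ln|(s - 6)| - (5/4) ln|(s + 2)| + C


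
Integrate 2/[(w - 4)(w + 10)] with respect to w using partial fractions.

Decompose: 2/[(w - 4)(w + 10)] = (1/7)/(w - 4) - (1/7)/(w + 10). Integrate each term: (1/7) ln|(w - 4)| - (1/7) ln|(w + 10)| + C


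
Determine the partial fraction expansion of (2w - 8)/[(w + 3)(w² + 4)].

At w=-3: P = (2·(-3) - 8)/((-3)² + 4) = -14/13. Q = -P = 14/13, R = 2 - (-3)·P = -16/13
Result: (-14/13)/(w + 3) + ((14/13)w - 16/13)/(w² + 4)


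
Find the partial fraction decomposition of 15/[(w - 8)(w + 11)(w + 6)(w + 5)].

Using Heaviside cover-up: (15/3458)/(w - 8) - (1/38)/(w + 11) + (3/14)/(w + 6) - (5/26)/(w + 5)


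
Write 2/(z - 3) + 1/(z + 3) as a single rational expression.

Common denominator (z - 3)(z + 3). Numerator: 2(z + 3) + 1(z - 3) = (2z + 6) + (z - 3) = 3z + 3
Result: (3z + 3)/[(z - 3)(z + 3)]


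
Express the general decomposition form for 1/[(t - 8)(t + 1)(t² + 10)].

Two linear + quadratic: α/(t - 8) + β/(t + 1) + (γt + δ)/(t² + 10)


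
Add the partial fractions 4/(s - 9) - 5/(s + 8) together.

Common denominator (s - 9)(s + 8). Numerator: 4(s + 8) - 5(s - 9) = (4s + 32) - (5s - 45) = -s + 77
Result: (-s + 77)/[(s - 9)(s + 8)]


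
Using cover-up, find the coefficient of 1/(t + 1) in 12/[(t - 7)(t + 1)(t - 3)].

Cover (t + 1), set t=-1: 12/[(-1 - 7)(-1 - 3)] = 3/8


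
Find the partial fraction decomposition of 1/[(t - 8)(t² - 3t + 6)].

Cover-up at t = 8: P = 1/(8² - 3·8 + 6) = 1/46. Then Q = -P = -1/46, R = -P·(-3 + 8) = -5/46
Result: (1/46)/(t - 8) - ((1/46)t + 5/46)/(t² - 3t + 6)


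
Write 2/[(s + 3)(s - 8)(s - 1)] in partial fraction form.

Using cover-up method: α = 1/22, β = 2/77, γ = -1/14
Result: (1/22)/(s + 3) + (2/77)/(s - 8) - (1/14)/(s - 1)


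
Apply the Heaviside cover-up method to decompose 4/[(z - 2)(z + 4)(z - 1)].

Cover (z - 2), z=2: α = 4/[(2 + 4)(2 - 1)] = 2/3. Cover (z + 4), z=-4: β = 4/[(-4 - 2)(-4 - 1)] = 2/15. Cover (z - 1), z=1: γ = 4/[(1 - 2)(1 + 4)] = -4/5.
Result: (2/3)/(z - 2) + (2/15)/(z + 4) - (4/5)/(z - 1)


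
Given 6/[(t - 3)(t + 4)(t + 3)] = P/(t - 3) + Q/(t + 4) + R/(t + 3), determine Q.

Cover-up at t = -4: Q = 6/[(-4 - 3)(-4 + 3)] = 6/[(-7)(-1)] = 6/7


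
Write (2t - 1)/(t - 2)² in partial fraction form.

(2t - 1) = α(t - 2) + β. At t = 2: β = 2·2 - 1 = 3. Coeff of t: α = 2
Result: 2/(t - 2) + 3/(t - 2)²


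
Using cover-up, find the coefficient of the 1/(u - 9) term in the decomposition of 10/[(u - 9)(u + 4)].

Cover (u - 9), set u=9: 10/((u + 4) at u=9) = 10/(13) = 10/13


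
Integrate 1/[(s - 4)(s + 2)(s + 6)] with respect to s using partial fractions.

Cover-up: α = 1/60, β = -1/24, γ = 1/40. Decomposition: (1/60)/(s - 4) - (1/24)/(s + 2) + (1/40)/(s + 6). Integrate each term: (1/60) ln|(s - 4)| - (1/24) ln|(s + 2)| + (1/40) ln|(s + 6)| + C


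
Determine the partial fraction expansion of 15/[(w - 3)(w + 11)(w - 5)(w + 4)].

Using Heaviside cover-up: (-15/196)/(w - 3) - (15/1568)/(w + 11) + (5/96)/(w - 5) + (5/147)/(w + 4)


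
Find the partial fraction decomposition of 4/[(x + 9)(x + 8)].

4/(x + 9)(x + 8) = P/(x + 9) + Q/(x + 8). P = 4/(-9 + 8) = -4, Q = 4/(-8 + 9) = 4
Result: -4/(x + 9) + 4/(x + 8)


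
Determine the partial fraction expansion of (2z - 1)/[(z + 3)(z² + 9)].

At z=-3: A = (2·(-3) - 1)/((-3)² + 9) = -7/18. B = -A = 7/18, C = 2 - (-3)·A = 5/6
Result: (-7/18)/(z + 3) + ((7/18)z + 5/6)/(z² + 9)


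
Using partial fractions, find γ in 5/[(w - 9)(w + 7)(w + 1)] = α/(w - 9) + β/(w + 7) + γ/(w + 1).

Cover-up at w = -1: γ = 5/[(-1 - 9)(-1 + 7)] = 5/[(-10)(6)] = -5/60 = -1/12


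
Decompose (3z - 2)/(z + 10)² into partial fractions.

(3z - 2) = α(z + 10) + β. At z = -10: β = 3·(-10) - 2 = -32. Coeff of z: α = 3
Result: 3/(z + 10) - 32/(z + 10)²


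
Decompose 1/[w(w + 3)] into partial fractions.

1/w(w + 3) = A/w + B/(w + 3). A = 1/(0 + 3) = 1/3, B = 1/(-3 - 0) = -1/3
Result: (1/3)/w - (1/3)/(w + 3)


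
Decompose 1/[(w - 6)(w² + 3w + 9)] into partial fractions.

Cover-up at w = 6: P = 1/(6² + 3·6 + 9) = 1/63. Then Q = -P = -1/63, R = -P·(3 + 6) = -1/7
Result: (1/63)/(w - 6) - ((1/63)w + 1/7)/(w² + 3w + 9)


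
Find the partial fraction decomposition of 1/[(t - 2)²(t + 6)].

Cover-up at t=-6: C = 1/(-6 - 2)² = 1/64. Cover-up at t=2: B = 1/(2 + 6) = 1/8. Comparing t² coeff: A = -C = -1/64
Result: (-1/64)/(t - 2) + (1/8)/(t - 2)² + (1/64)/(t + 6)


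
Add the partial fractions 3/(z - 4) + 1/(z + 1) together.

Common denominator (z - 4)(z + 1). Numerator: 3(z + 1) + 1(z - 4) = (3z + 3) + (z - 4) = 4z - 1
Result: (4z - 1)/[(z - 4)(z + 1)]


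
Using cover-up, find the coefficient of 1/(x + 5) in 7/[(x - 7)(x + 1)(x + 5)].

Cover (x + 5), set x=-5: 7/[(-5 - 7)(-5 + 1)] = 7/48


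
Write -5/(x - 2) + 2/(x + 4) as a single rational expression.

Common denominator (x - 2)(x + 4). Numerator: -5(x + 4) + 2(x - 2) = (-5x - 20) + (2x - 4) = -3x - 24
Result: (-3x - 24)/[(x - 2)(x + 4)]


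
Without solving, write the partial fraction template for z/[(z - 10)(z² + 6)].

Linear + irreducible quadratic: P/(z - 10) + (Qz + R)/(z² + 6)


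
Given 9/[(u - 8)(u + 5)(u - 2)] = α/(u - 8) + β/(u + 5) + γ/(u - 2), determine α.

Cover-up at u = 8: α = 9/[(8 + 5)(8 - 2)] = 9/[(13)(6)] = 9/78 = 3/26


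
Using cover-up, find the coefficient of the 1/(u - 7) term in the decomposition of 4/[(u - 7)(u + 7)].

Cover (u - 7), set u=7: 4/((u + 7) at u=7) = 4/(14) = 2/7


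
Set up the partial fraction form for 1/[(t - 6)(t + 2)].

Distinct linear factors: P/(t - 6) + Q/(t + 2)


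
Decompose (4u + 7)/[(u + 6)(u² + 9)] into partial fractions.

At u=-6: P = (4·(-6) + 7)/((-6)² + 9) = -17/45. Q = -P = 17/45, R = 4 - (-6)·P = 26/15
Result: (-17/45)/(u + 6) + ((17/45)u + 26/15)/(u² + 9)


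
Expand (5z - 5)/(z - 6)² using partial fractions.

(5z - 5) = P(z - 6) + Q. At z = 6: Q = 5·6 - 5 = 25. Coeff of z: P = 5
Result: 5/(z - 6) + 25/(z - 6)²


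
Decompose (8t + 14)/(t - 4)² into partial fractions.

(8t + 14) = α(t - 4) + β. At t = 4: β = 8·4 + 14 = 46. Coeff of t: α = 8
Result: 8/(t - 4) + 46/(t - 4)²


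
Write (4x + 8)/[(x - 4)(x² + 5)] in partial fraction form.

At x=4: α = (4·4 + 8)/(4² + 5) = 8/7. β = -α = -8/7, γ = 4 - 4·α = -4/7
Result: (8/7)/(x - 4) - ((8/7)x + 4/7)/(x² + 5)


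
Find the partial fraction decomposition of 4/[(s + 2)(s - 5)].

4/(s + 2)(s - 5) = α/(s + 2) + β/(s - 5). α = 4/(-2 - 5) = -4/7, β = 4/(5 + 2) = 4/7
Result: (-4/7)/(s + 2) + (4/7)/(s - 5)


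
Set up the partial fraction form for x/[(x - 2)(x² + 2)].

Linear + irreducible quadratic: α/(x - 2) + (βx + γ)/(x² + 2)


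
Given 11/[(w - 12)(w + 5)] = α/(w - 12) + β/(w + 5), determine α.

Cover-up at w = 12: α = 11/(12 + 5) = 11/17


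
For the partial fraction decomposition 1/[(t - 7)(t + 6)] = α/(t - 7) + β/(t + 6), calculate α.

Cover-up at t = 7: α = 1/(7 + 6) = 1/13


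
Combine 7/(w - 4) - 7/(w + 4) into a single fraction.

Common denominator (w - 4)(w + 4). Numerator: 7(w + 4) - 7(w - 4) = (7w + 28) - (7w - 28) = 56
Result: (56)/[(w - 4)(w + 4)]


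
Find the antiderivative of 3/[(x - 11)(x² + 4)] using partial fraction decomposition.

Cover-up at x=11: α = 3/(11²+4) = 3/125. Coeff matching: β = -3/125, γ = -33/125. Decomposition: (3/125)/(x - 11) - ((3/125)x + 33/125)/(x² + 4). Integrate: linear → ln, quadratic → (1/2)ln + arctan: (3/125) ln|(x - 11)| - (3/250) ln(x² + 4) - (33/250) arctan(x/2) + C


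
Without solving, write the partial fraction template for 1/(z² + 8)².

Repeated quadratic factor: (Pz + Q)/(z² + 8) + (Rz + S)/(z² + 8)²


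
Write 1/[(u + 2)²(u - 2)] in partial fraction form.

Cover-up at u=2: γ = 1/(2 + 2)² = 1/16. Cover-up at u=-2: β = 1/(-2 - 2) = -1/4. Comparing u² coeff: α = -γ = -1/16
Result: (-1/16)/(u + 2) - (1/4)/(u + 2)² + (1/16)/(u - 2)


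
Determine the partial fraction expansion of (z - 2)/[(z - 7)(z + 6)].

At z=7: A = (1·7 - 2)/(7 + 6) = 5/13. At z=-6: B = (1·(-6) - 2)/(-6 - 7) = 8/13
Result: (5/13)/(z - 7) + (8/13)/(z + 6)


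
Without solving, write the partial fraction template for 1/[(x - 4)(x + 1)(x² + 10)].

Two linear + quadratic: A/(x - 4) + B/(x + 1) + (Cx + D)/(x² + 10)


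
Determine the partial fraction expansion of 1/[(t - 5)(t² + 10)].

Cover-up at t = 5: α = 1/(5² + 10) = 1/35. Then β = -α = -1/35, γ = -α·(0 + 5) = -1/7
Result: (1/35)/(t - 5) - ((1/35)t + 1/7)/(t² + 10)


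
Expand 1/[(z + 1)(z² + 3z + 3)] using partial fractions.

Cover-up at z = -1: P = 1/((-1)² + 3·(-1) + 3) = 1. Then Q = -P = -1, R = -P·(3 - 1) = -2
Result: 1/(z + 1) - (z + 2)/(z² + 3z + 3)


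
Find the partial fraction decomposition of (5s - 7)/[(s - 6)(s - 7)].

At s=6: A = (5·6 - 7)/(6 - 7) = -23. At s=7: B = (5·7 - 7)/(7 - 6) = 28
Result: -23/(s - 6) + 28/(s - 7)


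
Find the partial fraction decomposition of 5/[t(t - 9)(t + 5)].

Using cover-up method: P = -1/9, Q = 5/126, R = 1/14
Result: (-1/9)/t + (5/126)/(t - 9) + (1/14)/(t + 5)


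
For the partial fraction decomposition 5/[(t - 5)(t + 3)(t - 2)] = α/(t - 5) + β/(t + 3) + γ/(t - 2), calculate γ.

Cover-up at t = 2: γ = 5/[(2 - 5)(2 + 3)] = 5/[(-3)(5)] = -5/15 = -1/3


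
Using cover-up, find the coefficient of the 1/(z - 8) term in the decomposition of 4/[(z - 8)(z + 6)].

Cover (z - 8), set z=8: 4/((z + 6) at z=8) = 4/(14) = 2/7


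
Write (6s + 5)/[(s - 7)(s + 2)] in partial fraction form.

At s=7: α = (6·7 + 5)/(7 + 2) = 47/9. At s=-2: β = (6·(-2) + 5)/(-2 - 7) = 7/9
Result: (47/9)/(s - 7) + (7/9)/(s + 2)


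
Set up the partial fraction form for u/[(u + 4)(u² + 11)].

Linear + irreducible quadratic: P/(u + 4) + (Qu + R)/(u² + 11)


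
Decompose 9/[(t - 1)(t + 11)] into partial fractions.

9/(t - 1)(t + 11) = α/(t - 1) + β/(t + 11). α = 9/(1 + 11) = 3/4, β = 9/(-11 - 1) = -3/4
Result: (3/4)/(t - 1) - (3/4)/(t + 11)


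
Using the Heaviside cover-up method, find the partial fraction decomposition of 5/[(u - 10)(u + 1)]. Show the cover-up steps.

Cover (u - 10): set u=10, get A = 5/(10 + 1) = 5/11. Cover (u + 1): set u=-1, get B = 5/(-1 - 10) = -5/11.
Result: (5/11)/(u - 10) - (5/11)/(u + 1)


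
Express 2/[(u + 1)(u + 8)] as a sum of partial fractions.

2/(u + 1)(u + 8) = α/(u + 1) + β/(u + 8). α = 2/(-1 + 8) = 2/7, β = 2/(-8 + 1) = -2/7
Result: (2/7)/(u + 1) - (2/7)/(u + 8)


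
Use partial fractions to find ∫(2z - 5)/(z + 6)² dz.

Decompose: P = 2, Q = 2·(-6) - 5 = -17, so (2z - 5)/(z + 6)² = 2/(z + 6) - 17/(z + 6)². Integrate: ∫ P/(z + 6) dz = 2 ln|(z + 6)|; ∫ Q/(z + 6)² dz = 17/(z + 6). Sum: 2 ln|(z + 6)| + 17/(z + 6) + C


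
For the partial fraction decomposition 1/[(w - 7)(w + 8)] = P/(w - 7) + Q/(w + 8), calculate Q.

Cover-up at w = -8: Q = 1/(-8 - 7) = -1/15


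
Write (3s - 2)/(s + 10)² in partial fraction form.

(3s - 2) = α(s + 10) + β. At s = -10: β = 3·(-10) - 2 = -32. Coeff of s: α = 3
Result: 3/(s + 10) - 32/(s + 10)²


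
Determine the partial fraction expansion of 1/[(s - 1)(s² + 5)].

Cover-up at s = 1: P = 1/(1² + 5) = 1/6. Then Q = -P = -1/6, R = -P·(0 + 1) = -1/6
Result: (1/6)/(s - 1) - ((1/6)s + 1/6)/(s² + 5)


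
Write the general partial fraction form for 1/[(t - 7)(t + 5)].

Distinct linear factors: P/(t - 7) + Q/(t + 5)


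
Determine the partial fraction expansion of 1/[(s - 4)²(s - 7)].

Cover-up at s=7: γ = 1/(7 - 4)² = 1/9. Cover-up at s=4: β = 1/(4 - 7) = -1/3. Comparing s² coeff: α = -γ = -1/9
Result: (-1/9)/(s - 4) - (1/3)/(s - 4)² + (1/9)/(s - 7)


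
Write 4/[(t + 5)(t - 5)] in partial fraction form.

4/(t + 5)(t - 5) = A/(t + 5) + B/(t - 5). A = 4/(-5 - 5) = -2/5, B = 4/(5 + 5) = 2/5
Result: (-2/5)/(t + 5) + (2/5)/(t - 5)


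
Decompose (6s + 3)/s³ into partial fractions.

(6s + 3) = αs² + βs + γ. At s = 0: γ = 6·0 + 3 = 3. Coefficients: α = 0, β = 6
Result: 6/s² + 3/s³


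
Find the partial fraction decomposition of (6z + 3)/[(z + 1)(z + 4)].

At z=-1: α = (6·(-1) + 3)/(-1 + 4) = -1. At z=-4: β = (6·(-4) + 3)/(-4 + 1) = 7
Result: -1/(z + 1) + 7/(z + 4)


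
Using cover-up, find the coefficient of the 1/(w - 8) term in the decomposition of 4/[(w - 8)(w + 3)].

Cover (w - 8), set w=8: 4/((w + 3) at w=8) = 4/(11) = 4/11


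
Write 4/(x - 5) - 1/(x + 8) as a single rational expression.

Common denominator (x - 5)(x + 8). Numerator: 4(x + 8) - 1(x - 5) = (4x + 32) - (x - 5) = 3x + 37
Result: (3x + 37)/[(x - 5)(x + 8)]


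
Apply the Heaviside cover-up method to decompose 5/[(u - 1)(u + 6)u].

Cover (u - 1), u=1: α = 5/[(1 + 6)(1 - 0)] = 5/7. Cover (u + 6), u=-6: β = 5/[(-6 - 1)(-6 - 0)] = 5/42. Cover u, u=0: γ = 5/[(0 - 1)(0 + 6)] = -5/6.
Result: (5/7)/(u - 1) + (5/42)/(u + 6) - (5/6)/u
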